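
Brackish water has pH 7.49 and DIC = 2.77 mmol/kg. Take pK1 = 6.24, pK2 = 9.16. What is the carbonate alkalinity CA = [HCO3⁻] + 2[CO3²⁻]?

CA = [HCO3⁻] + 2[CO3²⁻] = (α₁ + 2α₂)·DIC
At pH 7.49: [H⁺]/K1 = 10^-1.25 = 0.056234, K2/[H⁺] = 10^-1.67 = 0.021380
α₁ = 1/(1 + 0.056234 + 0.021380) = 1/1.0776 = 0.9280; α₂ = α₁·K2/[H⁺] = 0.01984
α₁ + 2α₂ = 0.9677
CA = 0.9677 × 2.77 = 2.68 mmol/kg

CA = 2.68 mmol/kg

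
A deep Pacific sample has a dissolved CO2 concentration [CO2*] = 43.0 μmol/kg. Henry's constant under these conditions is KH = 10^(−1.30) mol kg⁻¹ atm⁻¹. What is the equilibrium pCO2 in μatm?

pCO2 = 858 μatm

KH = 10^(−1.30) = 5.012×10^-2 mol kg⁻¹ atm⁻¹
pCO2 = [CO2*]/KH = 43.0×10^-6 / 5.012×10^-2 = 8.58×10^-4 atm = 858 μatm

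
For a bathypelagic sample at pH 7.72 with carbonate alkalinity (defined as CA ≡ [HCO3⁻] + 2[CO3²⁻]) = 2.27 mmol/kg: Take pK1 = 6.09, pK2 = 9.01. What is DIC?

CA = [HCO3⁻] + 2[CO3²⁻] = (α₁ + 2α₂)·DIC
At pH 7.72: [H⁺]/K1 = 10^-1.63 = 0.023442, K2/[H⁺] = 10^-1.29 = 0.051286
α₁ = 1/(1 + 0.023442 + 0.051286) = 1/1.0747 = 0.9305; α₂ = α₁·K2/[H⁺] = 0.04772
α₁ + 2α₂ = 1.0259
DIC = CA / (α₁ + 2α₂) = 2.27 / 1.0259 = 2.21 mmol/kg

DIC = 2.21 mmol/kg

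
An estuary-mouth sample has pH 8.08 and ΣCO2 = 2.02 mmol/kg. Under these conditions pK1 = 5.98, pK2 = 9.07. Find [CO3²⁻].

[CO3²⁻] = 0.186 mmol/kg

α₂ = 1 / (1 + [H⁺]/K2 + [H⁺]²/(K1K2)) = 1 / (1 + 10^+0.99 + 10^-1.11)
   = 1 / (1 + 9.7724 + 0.077625) = 1/10.850 = 0.09217
[CO3²⁻] = α₂ × DIC = 0.09217 × 2.02 = 0.186 mmol/kg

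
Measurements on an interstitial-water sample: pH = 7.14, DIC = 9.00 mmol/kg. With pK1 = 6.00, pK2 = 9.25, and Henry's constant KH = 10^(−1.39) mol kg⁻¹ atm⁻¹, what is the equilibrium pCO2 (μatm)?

α₀ = 1 / (1 + K1/[H⁺] + K1K2/[H⁺]²) = 1 / (1 + 10^+1.14 + 10^-0.97)
   = 1 / (1 + 13.804 + 0.10715) = 1/14.911 = 0.06706
[CO2*] = α₀ × DIC = 0.06706 × 9.00 = 0.6036 mmol/kg
pCO2 = [CO2*]/KH = 6.036×10^-4 / 4.074×10^-2 = 1.48×10^4 μatm

pCO2 = 1.48×10^4 μatm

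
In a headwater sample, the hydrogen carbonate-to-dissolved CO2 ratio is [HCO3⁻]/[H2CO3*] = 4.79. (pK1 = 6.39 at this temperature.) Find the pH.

From K1 = [H⁺][HCO3⁻]/[H2CO3*]:  pH = pK1 + log₁₀([HCO3⁻]/[H2CO3*])
log₁₀(4.79) = +0.680
pH = 6.39 + (+0.680) = 7.07

pH = 7.07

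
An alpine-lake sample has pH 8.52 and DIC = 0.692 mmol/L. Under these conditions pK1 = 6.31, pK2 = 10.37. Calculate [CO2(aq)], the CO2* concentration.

α₀ = 1 / (1 + K1/[H⁺] + K1K2/[H⁺]²) = 1 / (1 + 10^+2.21 + 10^+0.36)
   = 1 / (1 + 162.18 + 2.2909) = 1/165.47 = 0.006043
[CO2*] = α₀ × DIC = 0.006043 × 0.692 = 0.00418 mmol/L = 4.18 μmol/L

[CO2*] = 4.18 μmol/L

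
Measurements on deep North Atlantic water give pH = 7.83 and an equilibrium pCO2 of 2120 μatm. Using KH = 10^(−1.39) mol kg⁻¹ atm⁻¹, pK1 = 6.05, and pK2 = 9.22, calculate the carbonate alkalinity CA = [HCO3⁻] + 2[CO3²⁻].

CA = 5.63 mmol/kg

[CO2*] = KH · pCO2 = 10^(−1.39) × 2120×10^-6 = 8.636×10^-5 mol/kg
α₀ = 1/(1 + K1/[H⁺] + K1K2/[H⁺]²) = 1/(1 + 10^+1.78 + 10^+0.39) = 0.01570
DIC = [CO2*]/α₀ = 8.636×10^-5 / 0.01570 = 5.502 mmol/kg
CA = (α₁ + 2α₂)·DIC = (0.9458 + 2×0.03853) × 5.502 = 5.63 mmol/kg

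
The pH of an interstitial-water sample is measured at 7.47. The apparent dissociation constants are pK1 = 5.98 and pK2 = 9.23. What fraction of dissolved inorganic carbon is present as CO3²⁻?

α₂ = 0.0166

α₂ = 1 / (1 + [H⁺]/K2 + [H⁺]²/(K1K2)) = 1 / (1 + 10^+1.76 + 10^+0.27)
   = 1 / (1 + 57.544 + 1.8621) = 1/60.406 = 0.01655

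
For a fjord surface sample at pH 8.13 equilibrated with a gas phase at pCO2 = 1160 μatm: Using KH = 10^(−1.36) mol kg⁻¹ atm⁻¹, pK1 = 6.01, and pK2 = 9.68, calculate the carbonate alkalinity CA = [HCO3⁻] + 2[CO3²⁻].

[CO2*] = KH · pCO2 = 10^(−1.36) × 1160×10^-6 = 5.064×10^-5 mol/kg
α₀ = 1/(1 + K1/[H⁺] + K1K2/[H⁺]²) = 1/(1 + 10^+2.12 + 10^+0.57) = 0.007324
DIC = [CO2*]/α₀ = 5.064×10^-5 / 0.007324 = 6.914 mmol/kg
CA = (α₁ + 2α₂)·DIC = (0.9655 + 2×0.02721) × 6.914 = 7.05 mmol/kg

CA = 7.05 mmol/kg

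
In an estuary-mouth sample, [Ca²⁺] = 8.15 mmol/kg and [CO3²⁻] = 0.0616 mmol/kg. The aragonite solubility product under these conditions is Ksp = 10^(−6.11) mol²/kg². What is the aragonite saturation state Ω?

Ω = 0.647

Ksp = 10^(−6.11) = 7.762×10^-7
Ω = [Ca²⁺][CO3²⁻]/Ksp = (8.15×10^-3)(0.0616×10^-3) / 7.762×10^-7 = 0.647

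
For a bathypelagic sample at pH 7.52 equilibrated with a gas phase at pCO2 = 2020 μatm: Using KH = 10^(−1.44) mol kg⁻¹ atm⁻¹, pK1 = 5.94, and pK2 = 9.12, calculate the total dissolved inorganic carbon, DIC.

DIC = 2.93 mmol/kg

[CO2*] = KH · pCO2 = 10^(−1.44) × 2020×10^-6 = 7.334×10^-5 mol/kg
α₀ = 1/(1 + K1/[H⁺] + K1K2/[H⁺]²) = 1/(1 + 10^+1.58 + 10^-0.02) = 0.02502
DIC = [CO2*]/α₀ = 7.334×10^-5 / 0.02502 = 2.93 mmol/kg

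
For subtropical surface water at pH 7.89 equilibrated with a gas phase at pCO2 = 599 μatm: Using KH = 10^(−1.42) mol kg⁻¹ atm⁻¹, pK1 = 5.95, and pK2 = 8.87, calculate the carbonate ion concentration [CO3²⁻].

[CO2*] = KH · pCO2 = 10^(−1.42) × 599×10^-6 = 2.277×10^-5 mol/kg
α₀ = 1/(1 + K1/[H⁺] + K1K2/[H⁺]²) = 1/(1 + 10^+1.94 + 10^+0.96) = 0.01029
DIC = [CO2*]/α₀ = 2.277×10^-5 / 0.01029 = 2.214 mmol/kg
[CO3²⁻] = α₂·DIC; α₂ = 0.09381, so [CO3²⁻] = 0.09381 × 2.214 = 0.208 mmol/kg

[CO3²⁻] = 0.208 mmol/kg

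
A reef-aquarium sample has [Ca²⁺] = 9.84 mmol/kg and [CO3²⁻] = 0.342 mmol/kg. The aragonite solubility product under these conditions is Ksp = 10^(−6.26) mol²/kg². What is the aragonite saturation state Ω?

Ksp = 10^(−6.26) = 5.495×10^-7
Ω = [Ca²⁺][CO3²⁻]/Ksp = (9.84×10^-3)(0.342×10^-3) / 5.495×10^-7 = 6.12

Ω = 6.12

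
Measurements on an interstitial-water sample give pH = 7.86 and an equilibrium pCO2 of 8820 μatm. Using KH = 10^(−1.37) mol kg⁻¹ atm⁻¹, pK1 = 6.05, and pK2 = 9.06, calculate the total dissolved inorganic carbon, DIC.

[CO2*] = KH · pCO2 = 10^(−1.37) × 8820×10^-6 = 3.762×10^-4 mol/kg
α₀ = 1/(1 + K1/[H⁺] + K1K2/[H⁺]²) = 1/(1 + 10^+1.81 + 10^+0.61) = 0.01436
DIC = [CO2*]/α₀ = 3.762×10^-4 / 0.01436 = 26.2 mmol/kg

DIC = 26.2 mmol/kg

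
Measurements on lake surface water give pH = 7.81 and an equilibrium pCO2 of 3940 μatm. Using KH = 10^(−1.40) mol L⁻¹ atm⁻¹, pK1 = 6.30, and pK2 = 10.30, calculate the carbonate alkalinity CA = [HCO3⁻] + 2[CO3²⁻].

CA = 5.11 mmol/L

[CO2*] = KH · pCO2 = 10^(−1.40) × 3940×10^-6 = 1.569×10^-4 mol/L
α₀ = 1/(1 + K1/[H⁺] + K1K2/[H⁺]²) = 1/(1 + 10^+1.51 + 10^-0.98) = 0.02988
DIC = [CO2*]/α₀ = 1.569×10^-4 / 0.02988 = 5.249 mmol/L
CA = (α₁ + 2α₂)·DIC = (0.9670 + 2×0.003129) × 5.249 = 5.11 mmol/L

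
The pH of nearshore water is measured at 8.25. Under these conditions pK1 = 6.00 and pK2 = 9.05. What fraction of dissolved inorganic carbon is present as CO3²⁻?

α₂ = 0.136

α₂ = 1 / (1 + [H⁺]/K2 + [H⁺]²/(K1K2)) = 1 / (1 + 10^+0.80 + 10^-1.45)
   = 1 / (1 + 6.3096 + 0.035481) = 1/7.3451 = 0.1361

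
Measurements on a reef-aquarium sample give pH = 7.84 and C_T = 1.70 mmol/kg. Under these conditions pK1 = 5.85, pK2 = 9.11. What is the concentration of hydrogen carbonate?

[HCO3⁻] = 1.60 mmol/kg

α₁ = 1 / (1 + [H⁺]/K1 + K2/[H⁺]) = 1 / (1 + 10^-1.99 + 10^-1.27)
   = 1 / (1 + 0.010233 + 0.053703) = 1/1.0639 = 0.9399
[HCO3⁻] = α₁ × DIC = 0.9399 × 1.70 = 1.60 mmol/kg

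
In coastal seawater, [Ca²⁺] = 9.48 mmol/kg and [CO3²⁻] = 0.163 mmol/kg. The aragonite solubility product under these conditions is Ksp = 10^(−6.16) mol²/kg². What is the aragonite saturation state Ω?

Ksp = 10^(−6.16) = 6.918×10^-7
Ω = [Ca²⁺][CO3²⁻]/Ksp = (9.48×10^-3)(0.163×10^-3) / 6.918×10^-7 = 2.23

Ω = 2.23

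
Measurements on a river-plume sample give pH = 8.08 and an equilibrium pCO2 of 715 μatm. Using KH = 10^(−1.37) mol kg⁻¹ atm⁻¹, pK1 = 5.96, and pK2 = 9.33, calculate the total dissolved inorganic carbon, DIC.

DIC = 4.28 mmol/kg

[CO2*] = KH · pCO2 = 10^(−1.37) × 715×10^-6 = 3.050×10^-5 mol/kg
α₀ = 1/(1 + K1/[H⁺] + K1K2/[H⁺]²) = 1/(1 + 10^+2.12 + 10^+0.87) = 0.007131
DIC = [CO2*]/α₀ = 3.050×10^-5 / 0.007131 = 4.28 mmol/kg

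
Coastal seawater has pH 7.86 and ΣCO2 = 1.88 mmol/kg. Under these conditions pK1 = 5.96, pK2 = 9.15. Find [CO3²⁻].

α₂ = 1 / (1 + [H⁺]/K2 + [H⁺]²/(K1K2)) = 1 / (1 + 10^+1.29 + 10^-0.61)
   = 1 / (1 + 19.498 + 0.24547) = 1/20.744 = 0.04821
[CO3²⁻] = α₂ × DIC = 0.04821 × 1.88 = 0.0906 mmol/kg

[CO3²⁻] = 0.0906 mmol/kg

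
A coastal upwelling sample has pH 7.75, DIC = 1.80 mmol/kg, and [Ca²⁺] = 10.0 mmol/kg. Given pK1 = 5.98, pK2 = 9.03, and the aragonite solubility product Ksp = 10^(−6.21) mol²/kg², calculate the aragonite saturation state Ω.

α₂ = 1 / (1 + [H⁺]/K2 + [H⁺]²/(K1K2)) = 1 / (1 + 10^+1.28 + 10^-0.49)
   = 1 / (1 + 19.055 + 0.32359) = 1/20.378 = 0.04907
[CO3²⁻] = α₂ × DIC = 0.04907 × 1.80 = 0.08833 mmol/kg
Ksp = 10^(−6.21) = 6.166×10^-7
Ω = [Ca²⁺][CO3²⁻]/Ksp = (10.0×10^-3)(8.833×10^-5) / 6.166×10^-7 = 1.43

Ω = 1.43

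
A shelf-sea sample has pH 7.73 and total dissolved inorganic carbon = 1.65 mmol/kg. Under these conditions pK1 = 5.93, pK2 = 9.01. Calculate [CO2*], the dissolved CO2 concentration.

α₀ = 1 / (1 + K1/[H⁺] + K1K2/[H⁺]²) = 1 / (1 + 10^+1.80 + 10^+0.52)
   = 1 / (1 + 63.096 + 3.3113) = 1/67.407 = 0.01484
[CO2*] = α₀ × DIC = 0.01484 × 1.65 = 0.0245 mmol/kg

[CO2*] = 0.0245 mmol/kg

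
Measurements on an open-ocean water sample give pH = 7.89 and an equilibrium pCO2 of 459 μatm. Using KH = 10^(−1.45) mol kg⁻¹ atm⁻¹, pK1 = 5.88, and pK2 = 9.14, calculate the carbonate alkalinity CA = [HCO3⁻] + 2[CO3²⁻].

[CO2*] = KH · pCO2 = 10^(−1.45) × 459×10^-6 = 1.629×10^-5 mol/kg
α₀ = 1/(1 + K1/[H⁺] + K1K2/[H⁺]²) = 1/(1 + 10^+2.01 + 10^+0.76) = 0.009167
DIC = [CO2*]/α₀ = 1.629×10^-5 / 0.009167 = 1.777 mmol/kg
CA = (α₁ + 2α₂)·DIC = (0.9381 + 2×0.05275) × 1.777 = 1.85 mmol/kg

CA = 1.85 mmol/kg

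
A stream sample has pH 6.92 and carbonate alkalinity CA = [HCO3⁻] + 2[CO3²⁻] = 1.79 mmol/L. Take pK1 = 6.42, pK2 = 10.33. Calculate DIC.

DIC = 2.35 mmol/L

CA = [HCO3⁻] + 2[CO3²⁻] = (α₁ + 2α₂)·DIC
At pH 6.92: [H⁺]/K1 = 10^-0.50 = 0.31623, K2/[H⁺] = 10^-3.41 = 0.00038905
α₁ = 1/(1 + 0.31623 + 0.00038905) = 1/1.3166 = 0.7595; α₂ = α₁·K2/[H⁺] = 0.0002955
α₁ + 2α₂ = 0.7601
DIC = CA / (α₁ + 2α₂) = 1.79 / 0.7601 = 2.35 mmol/L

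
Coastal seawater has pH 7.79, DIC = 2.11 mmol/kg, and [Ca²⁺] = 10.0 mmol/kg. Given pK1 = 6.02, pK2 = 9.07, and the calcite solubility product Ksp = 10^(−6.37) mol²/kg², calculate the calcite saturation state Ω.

α₂ = 1 / (1 + [H⁺]/K2 + [H⁺]²/(K1K2)) = 1 / (1 + 10^+1.28 + 10^-0.49)
   = 1 / (1 + 19.055 + 0.32359) = 1/20.378 = 0.04907
[CO3²⁻] = α₂ × DIC = 0.04907 × 2.11 = 0.1035 mmol/kg
Ksp = 10^(−6.37) = 4.266×10^-7
Ω = [Ca²⁺][CO3²⁻]/Ksp = (10.0×10^-3)(1.035×10^-4) / 4.266×10^-7 = 2.43

Ω = 2.43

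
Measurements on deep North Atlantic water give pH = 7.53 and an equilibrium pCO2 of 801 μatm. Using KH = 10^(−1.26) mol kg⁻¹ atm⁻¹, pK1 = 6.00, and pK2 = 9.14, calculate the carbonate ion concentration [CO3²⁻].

[CO2*] = KH · pCO2 = 10^(−1.26) × 801×10^-6 = 4.402×10^-5 mol/kg
α₀ = 1/(1 + K1/[H⁺] + K1K2/[H⁺]²) = 1/(1 + 10^+1.53 + 10^-0.08) = 0.02800
DIC = [CO2*]/α₀ = 4.402×10^-5 / 0.02800 = 1.572 mmol/kg
[CO3²⁻] = α₂·DIC; α₂ = 0.02329, so [CO3²⁻] = 0.02329 × 1.572 = 0.0366 mmol/kg

[CO3²⁻] = 0.0366 mmol/kg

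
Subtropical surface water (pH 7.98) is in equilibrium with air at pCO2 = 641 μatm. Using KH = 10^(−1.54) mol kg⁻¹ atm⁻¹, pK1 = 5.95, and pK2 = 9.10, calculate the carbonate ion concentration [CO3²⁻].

[CO2*] = KH · pCO2 = 10^(−1.54) × 641×10^-6 = 1.849×10^-5 mol/kg
α₀ = 1/(1 + K1/[H⁺] + K1K2/[H⁺]²) = 1/(1 + 10^+2.03 + 10^+0.91) = 0.008600
DIC = [CO2*]/α₀ = 1.849×10^-5 / 0.008600 = 2.150 mmol/kg
[CO3²⁻] = α₂·DIC; α₂ = 0.06990, so [CO3²⁻] = 0.06990 × 2.150 = 0.150 mmol/kg

[CO3²⁻] = 0.150 mmol/kg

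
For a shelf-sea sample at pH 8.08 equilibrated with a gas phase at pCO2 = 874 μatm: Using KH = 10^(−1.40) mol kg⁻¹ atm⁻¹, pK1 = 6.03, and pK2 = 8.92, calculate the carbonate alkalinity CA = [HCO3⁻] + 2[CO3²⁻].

[CO2*] = KH · pCO2 = 10^(−1.40) × 874×10^-6 = 3.479×10^-5 mol/kg
α₀ = 1/(1 + K1/[H⁺] + K1K2/[H⁺]²) = 1/(1 + 10^+2.05 + 10^+1.21) = 0.007727
DIC = [CO2*]/α₀ = 3.479×10^-5 / 0.007727 = 4.503 mmol/kg
CA = (α₁ + 2α₂)·DIC = (0.8670 + 2×0.1253) × 4.503 = 5.03 mmol/kg

CA = 5.03 mmol/kg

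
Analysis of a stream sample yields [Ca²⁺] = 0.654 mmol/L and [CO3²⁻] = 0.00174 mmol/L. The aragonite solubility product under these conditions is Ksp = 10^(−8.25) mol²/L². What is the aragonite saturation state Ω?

Ksp = 10^(−8.25) = 5.623×10^-9
Ω = [Ca²⁺][CO3²⁻]/Ksp = (0.654×10^-3)(0.00174×10^-3) / 5.623×10^-9 = 0.202

Ω = 0.202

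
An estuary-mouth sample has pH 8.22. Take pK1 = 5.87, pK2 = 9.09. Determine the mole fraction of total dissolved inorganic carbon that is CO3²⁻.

α₂ = 1 / (1 + [H⁺]/K2 + [H⁺]²/(K1K2)) = 1 / (1 + 10^+0.87 + 10^-1.48)
   = 1 / (1 + 7.4131 + 0.033113) = 1/8.4462 = 0.1184

α₂ = 0.118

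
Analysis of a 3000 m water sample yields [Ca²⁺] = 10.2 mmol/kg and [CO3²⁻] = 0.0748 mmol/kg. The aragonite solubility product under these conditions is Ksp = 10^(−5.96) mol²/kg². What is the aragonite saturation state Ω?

Ksp = 10^(−5.96) = 1.096×10^-6
Ω = [Ca²⁺][CO3²⁻]/Ksp = (10.2×10^-3)(0.0748×10^-3) / 1.096×10^-6 = 0.696

Ω = 0.696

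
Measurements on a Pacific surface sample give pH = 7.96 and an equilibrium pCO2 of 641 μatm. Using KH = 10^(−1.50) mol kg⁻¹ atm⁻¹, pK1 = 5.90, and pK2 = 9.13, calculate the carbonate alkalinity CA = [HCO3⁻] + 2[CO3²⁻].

CA = 2.64 mmol/kg

[CO2*] = KH · pCO2 = 10^(−1.50) × 641×10^-6 = 2.027×10^-5 mol/kg
α₀ = 1/(1 + K1/[H⁺] + K1K2/[H⁺]²) = 1/(1 + 10^+2.06 + 10^+0.89) = 0.008092
DIC = [CO2*]/α₀ = 2.027×10^-5 / 0.008092 = 2.505 mmol/kg
CA = (α₁ + 2α₂)·DIC = (0.9291 + 2×0.06281) × 2.505 = 2.64 mmol/kg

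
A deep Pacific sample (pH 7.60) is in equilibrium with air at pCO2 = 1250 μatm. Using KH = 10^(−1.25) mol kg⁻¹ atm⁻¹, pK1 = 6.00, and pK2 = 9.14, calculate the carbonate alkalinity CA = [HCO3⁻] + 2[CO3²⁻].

[CO2*] = KH · pCO2 = 10^(−1.25) × 1250×10^-6 = 7.029×10^-5 mol/kg
α₀ = 1/(1 + K1/[H⁺] + K1K2/[H⁺]²) = 1/(1 + 10^+1.60 + 10^+0.06) = 0.02383
DIC = [CO2*]/α₀ = 7.029×10^-5 / 0.02383 = 2.949 mmol/kg
CA = (α₁ + 2α₂)·DIC = (0.9488 + 2×0.02736) × 2.949 = 2.96 mmol/kg

CA = 2.96 mmol/kg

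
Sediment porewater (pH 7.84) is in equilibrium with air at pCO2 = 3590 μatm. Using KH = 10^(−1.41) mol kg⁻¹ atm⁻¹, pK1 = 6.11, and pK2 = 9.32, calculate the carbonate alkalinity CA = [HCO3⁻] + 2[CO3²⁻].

[CO2*] = KH · pCO2 = 10^(−1.41) × 3590×10^-6 = 1.397×10^-4 mol/kg
α₀ = 1/(1 + K1/[H⁺] + K1K2/[H⁺]²) = 1/(1 + 10^+1.73 + 10^+0.25) = 0.01770
DIC = [CO2*]/α₀ = 1.397×10^-4 / 0.01770 = 7.889 mmol/kg
CA = (α₁ + 2α₂)·DIC = (0.9508 + 2×0.03148) × 7.889 = 8.00 mmol/kg

CA = 8.00 mmol/kg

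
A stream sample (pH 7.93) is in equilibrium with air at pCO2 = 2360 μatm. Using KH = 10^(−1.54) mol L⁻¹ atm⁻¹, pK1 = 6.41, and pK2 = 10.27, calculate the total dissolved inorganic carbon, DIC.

[CO2*] = KH · pCO2 = 10^(−1.54) × 2360×10^-6 = 6.806×10^-5 mol/L
α₀ = 1/(1 + K1/[H⁺] + K1K2/[H⁺]²) = 1/(1 + 10^+1.52 + 10^-0.82) = 0.02918
DIC = [CO2*]/α₀ = 6.806×10^-5 / 0.02918 = 2.33 mmol/L

DIC = 2.33 mmol/L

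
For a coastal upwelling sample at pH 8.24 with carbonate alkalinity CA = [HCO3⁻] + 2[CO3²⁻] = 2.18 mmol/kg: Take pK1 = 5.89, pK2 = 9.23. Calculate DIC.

CA = [HCO3⁻] + 2[CO3²⁻] = (α₁ + 2α₂)·DIC
At pH 8.24: [H⁺]/K1 = 10^-2.35 = 0.0044668, K2/[H⁺] = 10^-0.99 = 0.10233
α₁ = 1/(1 + 0.0044668 + 0.10233) = 1/1.1068 = 0.9035; α₂ = α₁·K2/[H⁺] = 0.09246
α₁ + 2α₂ = 1.0884
DIC = CA / (α₁ + 2α₂) = 2.18 / 1.0884 = 2.00 mmol/kg

DIC = 2.00 mmol/kg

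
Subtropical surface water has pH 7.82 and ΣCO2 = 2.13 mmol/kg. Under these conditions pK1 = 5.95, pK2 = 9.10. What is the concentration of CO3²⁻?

α₂ = 1 / (1 + [H⁺]/K2 + [H⁺]²/(K1K2)) = 1 / (1 + 10^+1.28 + 10^-0.59)
   = 1 / (1 + 19.055 + 0.25704) = 1/20.312 = 0.04923
[CO3²⁻] = α₂ × DIC = 0.04923 × 2.13 = 0.105 mmol/kg

[CO3²⁻] = 0.105 mmol/kg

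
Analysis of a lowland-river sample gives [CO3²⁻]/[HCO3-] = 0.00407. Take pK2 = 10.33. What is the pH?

From K2 = [H⁺][CO3²⁻]/[HCO3-]:  pH = pK2 + log₁₀([CO3²⁻]/[HCO3-])
log₁₀(0.00407) = -2.390
pH = 10.33 + (-2.390) = 7.94

pH = 7.94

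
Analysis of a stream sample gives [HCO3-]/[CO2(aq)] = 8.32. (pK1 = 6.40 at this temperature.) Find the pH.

From K1 = [H⁺][HCO3-]/[CO2(aq)]:  pH = pK1 + log₁₀([HCO3-]/[CO2(aq)])
log₁₀(8.32) = +0.920
pH = 6.40 + (+0.920) = 7.32

pH = 7.32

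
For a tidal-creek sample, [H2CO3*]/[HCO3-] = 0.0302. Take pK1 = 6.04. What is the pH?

pH = 7.56

From K1 = [H⁺][HCO3-]/[H2CO3*]:  pH = pK1 − log₁₀([H2CO3*]/[HCO3-])
log₁₀(0.0302) = -1.520
pH = 6.04 − (-1.520) = 7.56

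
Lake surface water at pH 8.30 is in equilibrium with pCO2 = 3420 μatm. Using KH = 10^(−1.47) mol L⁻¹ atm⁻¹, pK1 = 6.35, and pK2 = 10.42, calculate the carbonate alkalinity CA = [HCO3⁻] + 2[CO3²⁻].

[CO2*] = KH · pCO2 = 10^(−1.47) × 3420×10^-6 = 1.159×10^-4 mol/L
α₀ = 1/(1 + K1/[H⁺] + K1K2/[H⁺]²) = 1/(1 + 10^+1.95 + 10^-0.17) = 0.01101
DIC = [CO2*]/α₀ = 1.159×10^-4 / 0.01101 = 10.52 mmol/L
CA = (α₁ + 2α₂)·DIC = (0.9815 + 2×0.007446) × 10.52 = 10.5 mmol/L

CA = 10.5 mmol/L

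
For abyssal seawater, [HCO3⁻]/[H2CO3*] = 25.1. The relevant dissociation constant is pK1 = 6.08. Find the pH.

From K1 = [H⁺][HCO3⁻]/[H2CO3*]:  pH = pK1 + log₁₀([HCO3⁻]/[H2CO3*])
log₁₀(25.1) = +1.400
pH = 6.08 + (+1.400) = 7.48

pH = 7.48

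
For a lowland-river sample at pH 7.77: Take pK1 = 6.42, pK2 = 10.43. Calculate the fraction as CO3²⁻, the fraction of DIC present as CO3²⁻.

α₂ = 1 / (1 + [H⁺]/K2 + [H⁺]²/(K1K2)) = 1 / (1 + 10^+2.66 + 10^+1.31)
   = 1 / (1 + 457.09 + 20.417) = 1/478.51 = 0.002090

α₂ = 0.00209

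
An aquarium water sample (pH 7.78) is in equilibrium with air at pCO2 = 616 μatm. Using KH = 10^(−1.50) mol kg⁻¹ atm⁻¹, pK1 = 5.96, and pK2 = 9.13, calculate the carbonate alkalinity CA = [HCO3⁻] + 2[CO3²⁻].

CA = 1.40 mmol/kg

[CO2*] = KH · pCO2 = 10^(−1.50) × 616×10^-6 = 1.948×10^-5 mol/kg
α₀ = 1/(1 + K1/[H⁺] + K1K2/[H⁺]²) = 1/(1 + 10^+1.82 + 10^+0.47) = 0.01428
DIC = [CO2*]/α₀ = 1.948×10^-5 / 0.01428 = 1.364 mmol/kg
CA = (α₁ + 2α₂)·DIC = (0.9436 + 2×0.04215) × 1.364 = 1.40 mmol/kg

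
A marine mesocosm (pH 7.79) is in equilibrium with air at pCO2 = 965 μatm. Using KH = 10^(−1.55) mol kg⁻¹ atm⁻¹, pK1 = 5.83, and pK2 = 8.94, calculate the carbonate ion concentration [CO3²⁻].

[CO2*] = KH · pCO2 = 10^(−1.55) × 965×10^-6 = 2.720×10^-5 mol/kg
α₀ = 1/(1 + K1/[H⁺] + K1K2/[H⁺]²) = 1/(1 + 10^+1.96 + 10^+0.81) = 0.01014
DIC = [CO2*]/α₀ = 2.720×10^-5 / 0.01014 = 2.683 mmol/kg
[CO3²⁻] = α₂·DIC; α₂ = 0.06544, so [CO3²⁻] = 0.06544 × 2.683 = 0.176 mmol/kg

[CO3²⁻] = 0.176 mmol/kg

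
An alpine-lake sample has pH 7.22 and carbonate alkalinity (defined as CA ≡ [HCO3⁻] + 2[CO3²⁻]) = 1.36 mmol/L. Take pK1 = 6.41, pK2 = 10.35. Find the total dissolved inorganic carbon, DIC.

DIC = 1.57 mmol/L

CA = [HCO3⁻] + 2[CO3²⁻] = (α₁ + 2α₂)·DIC
At pH 7.22: [H⁺]/K1 = 10^-0.81 = 0.15488, K2/[H⁺] = 10^-3.13 = 0.00074131
α₁ = 1/(1 + 0.15488 + 0.00074131) = 1/1.1556 = 0.8653; α₂ = α₁·K2/[H⁺] = 0.0006415
α₁ + 2α₂ = 0.8666
DIC = CA / (α₁ + 2α₂) = 1.36 / 0.8666 = 1.57 mmol/L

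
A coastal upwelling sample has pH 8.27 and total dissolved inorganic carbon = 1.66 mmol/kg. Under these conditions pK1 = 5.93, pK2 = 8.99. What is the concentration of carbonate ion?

[CO3²⁻] = 0.265 mmol/kg

α₂ = 1 / (1 + [H⁺]/K2 + [H⁺]²/(K1K2)) = 1 / (1 + 10^+0.72 + 10^-1.62)
   = 1 / (1 + 5.2481 + 0.023988) = 1/6.2721 = 0.1594
[CO3²⁻] = α₂ × DIC = 0.1594 × 1.66 = 0.265 mmol/kg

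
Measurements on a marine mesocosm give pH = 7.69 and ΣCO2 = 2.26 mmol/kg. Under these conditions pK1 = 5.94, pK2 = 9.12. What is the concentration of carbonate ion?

[CO3²⁻] = 0.0796 mmol/kg

α₂ = 1 / (1 + [H⁺]/K2 + [H⁺]²/(K1K2)) = 1 / (1 + 10^+1.43 + 10^-0.32)
   = 1 / (1 + 26.915 + 0.47863) = 1/28.394 = 0.03522
[CO3²⁻] = α₂ × DIC = 0.03522 × 2.26 = 0.0796 mmol/kg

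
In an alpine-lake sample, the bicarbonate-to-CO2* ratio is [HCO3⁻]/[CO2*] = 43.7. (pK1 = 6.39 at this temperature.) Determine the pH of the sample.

From K1 = [H⁺][HCO3⁻]/[CO2*]:  pH = pK1 + log₁₀([HCO3⁻]/[CO2*])
log₁₀(43.7) = +1.640
pH = 6.39 + (+1.640) = 8.03

pH = 8.03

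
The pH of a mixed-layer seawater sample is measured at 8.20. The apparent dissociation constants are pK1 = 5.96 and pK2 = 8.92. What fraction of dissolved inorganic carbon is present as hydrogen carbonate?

α₁ = 0.836

α₁ = 1 / (1 + [H⁺]/K1 + K2/[H⁺]) = 1 / (1 + 10^-2.24 + 10^-0.72)
   = 1 / (1 + 0.0057544 + 0.19055) = 1/1.1963 = 0.8359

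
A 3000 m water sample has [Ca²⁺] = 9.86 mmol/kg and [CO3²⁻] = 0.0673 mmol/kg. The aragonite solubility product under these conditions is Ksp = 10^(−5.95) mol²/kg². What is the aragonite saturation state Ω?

Ω = 0.591

Ksp = 10^(−5.95) = 1.122×10^-6
Ω = [Ca²⁺][CO3²⁻]/Ksp = (9.86×10^-3)(0.0673×10^-3) / 1.122×10^-6 = 0.591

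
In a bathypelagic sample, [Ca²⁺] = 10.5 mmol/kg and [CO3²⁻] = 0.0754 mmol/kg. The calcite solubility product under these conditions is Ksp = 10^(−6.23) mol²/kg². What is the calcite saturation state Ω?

Ksp = 10^(−6.23) = 5.888×10^-7
Ω = [Ca²⁺][CO3²⁻]/Ksp = (10.5×10^-3)(0.0754×10^-3) / 5.888×10^-7 = 1.34

Ω = 1.34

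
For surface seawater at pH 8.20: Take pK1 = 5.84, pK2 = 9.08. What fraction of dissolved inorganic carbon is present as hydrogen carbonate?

α₁ = 0.880

α₁ = 1 / (1 + [H⁺]/K1 + K2/[H⁺]) = 1 / (1 + 10^-2.36 + 10^-0.88)
   = 1 / (1 + 0.0043652 + 0.13183) = 1/1.1362 = 0.8801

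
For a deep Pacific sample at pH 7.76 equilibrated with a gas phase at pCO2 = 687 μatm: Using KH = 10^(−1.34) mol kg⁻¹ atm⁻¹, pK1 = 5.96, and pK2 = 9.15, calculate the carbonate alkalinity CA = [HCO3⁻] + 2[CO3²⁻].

CA = 2.14 mmol/kg

[CO2*] = KH · pCO2 = 10^(−1.34) × 687×10^-6 = 3.140×10^-5 mol/kg
α₀ = 1/(1 + K1/[H⁺] + K1K2/[H⁺]²) = 1/(1 + 10^+1.80 + 10^+0.41) = 0.01500
DIC = [CO2*]/α₀ = 3.140×10^-5 / 0.01500 = 2.093 mmol/kg
CA = (α₁ + 2α₂)·DIC = (0.9464 + 2×0.03856) × 2.093 = 2.14 mmol/kg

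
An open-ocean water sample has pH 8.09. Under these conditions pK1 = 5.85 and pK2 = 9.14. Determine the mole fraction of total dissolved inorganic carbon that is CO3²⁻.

α₂ = 0.0814

α₂ = 1 / (1 + [H⁺]/K2 + [H⁺]²/(K1K2)) = 1 / (1 + 10^+1.05 + 10^-1.19)
   = 1 / (1 + 11.220 + 0.064565) = 1/12.285 = 0.08140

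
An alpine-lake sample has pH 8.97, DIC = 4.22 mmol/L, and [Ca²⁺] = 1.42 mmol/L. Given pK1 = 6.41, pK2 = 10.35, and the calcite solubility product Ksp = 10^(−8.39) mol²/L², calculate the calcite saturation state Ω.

α₂ = 1 / (1 + [H⁺]/K2 + [H⁺]²/(K1K2)) = 1 / (1 + 10^+1.38 + 10^-1.18)
   = 1 / (1 + 23.988 + 0.066069) = 1/25.054 = 0.03991
[CO3²⁻] = α₂ × DIC = 0.03991 × 4.22 = 0.1684 mmol/L
Ksp = 10^(−8.39) = 4.074×10^-9
Ω = [Ca²⁺][CO3²⁻]/Ksp = (1.42×10^-3)(1.684×10^-4) / 4.074×10^-9 = 58.7

Ω = 58.7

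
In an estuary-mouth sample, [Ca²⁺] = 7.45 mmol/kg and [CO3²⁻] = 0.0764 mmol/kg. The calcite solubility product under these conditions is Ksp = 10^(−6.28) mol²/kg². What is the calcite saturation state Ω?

Ksp = 10^(−6.28) = 5.248×10^-7
Ω = [Ca²⁺][CO3²⁻]/Ksp = (7.45×10^-3)(0.0764×10^-3) / 5.248×10^-7 = 1.08

Ω = 1.08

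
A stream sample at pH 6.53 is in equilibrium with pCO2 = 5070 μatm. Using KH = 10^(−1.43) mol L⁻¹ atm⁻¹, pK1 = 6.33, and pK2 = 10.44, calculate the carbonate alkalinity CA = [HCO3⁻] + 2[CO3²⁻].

[CO2*] = KH · pCO2 = 10^(−1.43) × 5070×10^-6 = 1.884×10^-4 mol/L
α₀ = 1/(1 + K1/[H⁺] + K1K2/[H⁺]²) = 1/(1 + 10^+0.20 + 10^-3.71) = 0.3868
DIC = [CO2*]/α₀ = 1.884×10^-4 / 0.3868 = 0.4869 mmol/L
CA = (α₁ + 2α₂)·DIC = (0.6131 + 2×7.543×10^-5) × 0.4869 = 0.299 mmol/L

CA = 0.299 mmol/L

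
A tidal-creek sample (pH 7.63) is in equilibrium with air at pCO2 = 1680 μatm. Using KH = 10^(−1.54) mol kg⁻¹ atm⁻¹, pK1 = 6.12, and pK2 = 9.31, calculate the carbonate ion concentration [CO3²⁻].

[CO2*] = KH · pCO2 = 10^(−1.54) × 1680×10^-6 = 4.845×10^-5 mol/kg
α₀ = 1/(1 + K1/[H⁺] + K1K2/[H⁺]²) = 1/(1 + 10^+1.51 + 10^-0.17) = 0.02938
DIC = [CO2*]/α₀ = 4.845×10^-5 / 0.02938 = 1.649 mmol/kg
[CO3²⁻] = α₂·DIC; α₂ = 0.01986, so [CO3²⁻] = 0.01986 × 1.649 = 0.0328 mmol/kg

[CO3²⁻] = 0.0328 mmol/kg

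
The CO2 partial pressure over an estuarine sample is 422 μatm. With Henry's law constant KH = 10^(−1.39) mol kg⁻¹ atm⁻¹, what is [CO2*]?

[CO2*] = 17.2 μmol/kg

KH = 10^(−1.39) = 4.074×10^-2 mol kg⁻¹ atm⁻¹
[CO2*] = KH · pCO2 = 4.074×10^-2 × 422×10^-6 atm = 1.72×10^-5 mol/kg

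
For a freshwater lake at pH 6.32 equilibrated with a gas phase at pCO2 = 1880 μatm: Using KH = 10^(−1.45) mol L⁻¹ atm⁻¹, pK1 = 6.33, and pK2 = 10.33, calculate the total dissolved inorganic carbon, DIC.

DIC = 0.132 mmol/L

[CO2*] = KH · pCO2 = 10^(−1.45) × 1880×10^-6 = 6.670×10^-5 mol/L
α₀ = 1/(1 + K1/[H⁺] + K1K2/[H⁺]²) = 1/(1 + 10^-0.01 + 10^-4.02) = 0.5057
DIC = [CO2*]/α₀ = 6.670×10^-5 / 0.5057 = 0.132 mmol/L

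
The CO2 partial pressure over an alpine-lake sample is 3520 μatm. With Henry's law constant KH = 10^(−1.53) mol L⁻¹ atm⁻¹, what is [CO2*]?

[CO2*] = 104 μmol/L

KH = 10^(−1.53) = 2.951×10^-2 mol L⁻¹ atm⁻¹
[CO2*] = KH · pCO2 = 2.951×10^-2 × 3520×10^-6 atm = 1.04×10^-4 mol/L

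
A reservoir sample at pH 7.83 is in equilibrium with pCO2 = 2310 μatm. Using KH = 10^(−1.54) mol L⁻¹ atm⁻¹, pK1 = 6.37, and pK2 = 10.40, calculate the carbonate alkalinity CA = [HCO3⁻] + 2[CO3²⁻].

[CO2*] = KH · pCO2 = 10^(−1.54) × 2310×10^-6 = 6.662×10^-5 mol/L
α₀ = 1/(1 + K1/[H⁺] + K1K2/[H⁺]²) = 1/(1 + 10^+1.46 + 10^-1.11) = 0.03342
DIC = [CO2*]/α₀ = 6.662×10^-5 / 0.03342 = 1.993 mmol/L
CA = (α₁ + 2α₂)·DIC = (0.9640 + 2×0.002595) × 1.993 = 1.93 mmol/L

CA = 1.93 mmol/L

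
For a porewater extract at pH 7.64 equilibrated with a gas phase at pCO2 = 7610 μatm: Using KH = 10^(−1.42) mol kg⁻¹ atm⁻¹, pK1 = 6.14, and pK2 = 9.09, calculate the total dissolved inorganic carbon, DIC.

DIC = 9.76 mmol/kg

[CO2*] = KH · pCO2 = 10^(−1.42) × 7610×10^-6 = 2.893×10^-4 mol/kg
α₀ = 1/(1 + K1/[H⁺] + K1K2/[H⁺]²) = 1/(1 + 10^+1.50 + 10^+0.05) = 0.02963
DIC = [CO2*]/α₀ = 2.893×10^-4 / 0.02963 = 9.76 mmol/kg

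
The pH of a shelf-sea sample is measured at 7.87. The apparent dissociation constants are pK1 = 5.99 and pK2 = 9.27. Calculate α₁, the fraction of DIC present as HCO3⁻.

α₁ = 0.950

α₁ = 1 / (1 + [H⁺]/K1 + K2/[H⁺]) = 1 / (1 + 10^-1.88 + 10^-1.40)
   = 1 / (1 + 0.013183 + 0.039811) = 1/1.0530 = 0.9497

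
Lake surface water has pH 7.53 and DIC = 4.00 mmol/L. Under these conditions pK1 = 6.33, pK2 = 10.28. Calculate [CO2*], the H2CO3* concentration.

[CO2*] = 0.237 mmol/L

α₀ = 1 / (1 + K1/[H⁺] + K1K2/[H⁺]²) = 1 / (1 + 10^+1.20 + 10^-1.55)
   = 1 / (1 + 15.849 + 0.028184) = 1/16.877 = 0.05925
[CO2*] = α₀ × DIC = 0.05925 × 4.00 = 0.237 mmol/L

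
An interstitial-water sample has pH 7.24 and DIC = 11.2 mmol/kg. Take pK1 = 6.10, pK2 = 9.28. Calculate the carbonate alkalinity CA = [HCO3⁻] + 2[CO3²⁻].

CA = 10.5 mmol/kg

CA = [HCO3⁻] + 2[CO3²⁻] = (α₁ + 2α₂)·DIC
At pH 7.24: [H⁺]/K1 = 10^-1.14 = 0.072444, K2/[H⁺] = 10^-2.04 = 0.0091201
α₁ = 1/(1 + 0.072444 + 0.0091201) = 1/1.0816 = 0.9246; α₂ = α₁·K2/[H⁺] = 0.008432
α₁ + 2α₂ = 0.9415
CA = 0.9415 × 11.2 = 10.5 mmol/kg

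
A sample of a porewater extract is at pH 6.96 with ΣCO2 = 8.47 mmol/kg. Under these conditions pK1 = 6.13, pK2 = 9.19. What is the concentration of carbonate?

α₂ = 1 / (1 + [H⁺]/K2 + [H⁺]²/(K1K2)) = 1 / (1 + 10^+2.23 + 10^+1.40)
   = 1 / (1 + 169.82 + 25.119) = 1/195.94 = 0.005104
[CO3²⁻] = α₂ × DIC = 0.005104 × 8.47 = 0.0432 mmol/kg

[CO3²⁻] = 0.0432 mmol/kg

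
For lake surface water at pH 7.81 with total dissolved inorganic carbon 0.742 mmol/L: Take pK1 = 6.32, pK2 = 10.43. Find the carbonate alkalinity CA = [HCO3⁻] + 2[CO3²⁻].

CA = [HCO3⁻] + 2[CO3²⁻] = (α₁ + 2α₂)·DIC
At pH 7.81: [H⁺]/K1 = 10^-1.49 = 0.032359, K2/[H⁺] = 10^-2.62 = 0.0023988
α₁ = 1/(1 + 0.032359 + 0.0023988) = 1/1.0348 = 0.9664; α₂ = α₁·K2/[H⁺] = 0.002318
α₁ + 2α₂ = 0.9710
CA = 0.9710 × 0.742 = 0.721 mmol/L

CA = 0.721 mmol/L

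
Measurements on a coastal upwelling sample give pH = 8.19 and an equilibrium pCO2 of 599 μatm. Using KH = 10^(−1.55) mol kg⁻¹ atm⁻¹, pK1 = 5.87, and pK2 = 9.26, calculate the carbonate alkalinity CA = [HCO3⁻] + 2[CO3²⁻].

CA = 4.13 mmol/kg

[CO2*] = KH · pCO2 = 10^(−1.55) × 599×10^-6 = 1.688×10^-5 mol/kg
α₀ = 1/(1 + K1/[H⁺] + K1K2/[H⁺]²) = 1/(1 + 10^+2.32 + 10^+1.25) = 0.004392
DIC = [CO2*]/α₀ = 1.688×10^-5 / 0.004392 = 3.844 mmol/kg
CA = (α₁ + 2α₂)·DIC = (0.9175 + 2×0.07809) × 3.844 = 4.13 mmol/kg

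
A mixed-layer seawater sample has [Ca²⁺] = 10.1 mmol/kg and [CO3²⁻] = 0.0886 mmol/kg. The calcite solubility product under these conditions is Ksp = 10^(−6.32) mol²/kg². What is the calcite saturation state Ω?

Ω = 1.87

Ksp = 10^(−6.32) = 4.786×10^-7
Ω = [Ca²⁺][CO3²⁻]/Ksp = (10.1×10^-3)(0.0886×10^-3) / 4.786×10^-7 = 1.87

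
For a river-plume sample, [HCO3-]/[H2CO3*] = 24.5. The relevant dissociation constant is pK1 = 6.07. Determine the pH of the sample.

From K1 = [H⁺][HCO3-]/[H2CO3*]:  pH = pK1 + log₁₀([HCO3-]/[H2CO3*])
log₁₀(24.5) = +1.389
pH = 6.07 + (+1.389) = 7.46

pH = 7.46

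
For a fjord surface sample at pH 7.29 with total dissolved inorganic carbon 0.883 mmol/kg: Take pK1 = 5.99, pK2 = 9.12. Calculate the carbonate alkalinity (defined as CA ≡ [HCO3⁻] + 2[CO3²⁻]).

CA = 0.854 mmol/kg

CA = [HCO3⁻] + 2[CO3²⁻] = (α₁ + 2α₂)·DIC
At pH 7.29: [H⁺]/K1 = 10^-1.30 = 0.050119, K2/[H⁺] = 10^-1.83 = 0.014791
α₁ = 1/(1 + 0.050119 + 0.014791) = 1/1.0649 = 0.9390; α₂ = α₁·K2/[H⁺] = 0.01389
α₁ + 2α₂ = 0.9668
CA = 0.9668 × 0.883 = 0.854 mmol/kg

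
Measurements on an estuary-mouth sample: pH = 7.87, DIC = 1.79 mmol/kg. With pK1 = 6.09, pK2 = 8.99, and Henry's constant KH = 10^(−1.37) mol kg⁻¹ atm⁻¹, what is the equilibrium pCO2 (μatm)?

α₀ = 1 / (1 + K1/[H⁺] + K1K2/[H⁺]²) = 1 / (1 + 10^+1.78 + 10^+0.66)
   = 1 / (1 + 60.256 + 4.5709) = 1/65.827 = 0.01519
[CO2*] = α₀ × DIC = 0.01519 × 1.79 = 0.02719 mmol/kg
pCO2 = [CO2*]/KH = 2.719×10^-5 / 4.266×10^-2 = 637 μatm

pCO2 = 637 μatm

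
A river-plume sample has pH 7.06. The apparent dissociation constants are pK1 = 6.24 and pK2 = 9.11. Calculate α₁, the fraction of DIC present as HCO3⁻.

α₁ = 0.862

α₁ = 1 / (1 + [H⁺]/K1 + K2/[H⁺]) = 1 / (1 + 10^-0.82 + 10^-2.05)
   = 1 / (1 + 0.15136 + 0.0089125) = 1/1.1603 = 0.8619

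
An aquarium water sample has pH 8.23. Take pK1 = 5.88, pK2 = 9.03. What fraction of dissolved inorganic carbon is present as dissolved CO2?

α₀ = 0.00384

α₀ = 1 / (1 + K1/[H⁺] + K1K2/[H⁺]²) = 1 / (1 + 10^+2.35 + 10^+1.55)
   = 1 / (1 + 223.87 + 35.481) = 1/260.35 = 0.003841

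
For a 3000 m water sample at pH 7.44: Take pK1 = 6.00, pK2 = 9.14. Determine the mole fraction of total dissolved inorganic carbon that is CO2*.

α₀ = 0.0344

α₀ = 1 / (1 + K1/[H⁺] + K1K2/[H⁺]²) = 1 / (1 + 10^+1.44 + 10^-0.26)
   = 1 / (1 + 27.542 + 0.54954) = 1/29.092 = 0.03437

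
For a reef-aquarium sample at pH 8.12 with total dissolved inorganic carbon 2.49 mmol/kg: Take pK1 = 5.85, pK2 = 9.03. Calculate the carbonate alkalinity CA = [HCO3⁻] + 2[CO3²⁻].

CA = 2.75 mmol/kg

CA = [HCO3⁻] + 2[CO3²⁻] = (α₁ + 2α₂)·DIC
At pH 8.12: [H⁺]/K1 = 10^-2.27 = 0.0053703, K2/[H⁺] = 10^-0.91 = 0.12303
α₁ = 1/(1 + 0.0053703 + 0.12303) = 1/1.1284 = 0.8862; α₂ = α₁·K2/[H⁺] = 0.1090
α₁ + 2α₂ = 1.1043
CA = 1.1043 × 2.49 = 2.75 mmol/kg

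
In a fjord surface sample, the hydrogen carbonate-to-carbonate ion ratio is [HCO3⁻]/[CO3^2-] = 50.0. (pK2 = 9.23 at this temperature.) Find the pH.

From K2 = [H⁺][CO3^2-]/[HCO3⁻]:  pH = pK2 − log₁₀([HCO3⁻]/[CO3^2-])
log₁₀(50.0) = +1.699
pH = 9.23 − (+1.699) = 7.53

pH = 7.53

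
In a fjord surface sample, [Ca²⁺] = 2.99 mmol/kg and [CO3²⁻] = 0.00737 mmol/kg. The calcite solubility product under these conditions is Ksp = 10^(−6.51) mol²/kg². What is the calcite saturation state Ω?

Ω = 0.0713

Ksp = 10^(−6.51) = 3.090×10^-7
Ω = [Ca²⁺][CO3²⁻]/Ksp = (2.99×10^-3)(0.00737×10^-3) / 3.090×10^-7 = 0.0713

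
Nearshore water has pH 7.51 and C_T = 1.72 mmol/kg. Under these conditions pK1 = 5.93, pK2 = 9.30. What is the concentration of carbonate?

α₂ = 1 / (1 + [H⁺]/K2 + [H⁺]²/(K1K2)) = 1 / (1 + 10^+1.79 + 10^+0.21)
   = 1 / (1 + 61.660 + 1.6218) = 1/64.281 = 0.01556
[CO3²⁻] = α₂ × DIC = 0.01556 × 1.72 = 0.0268 mmol/kg

[CO3²⁻] = 0.0268 mmol/kg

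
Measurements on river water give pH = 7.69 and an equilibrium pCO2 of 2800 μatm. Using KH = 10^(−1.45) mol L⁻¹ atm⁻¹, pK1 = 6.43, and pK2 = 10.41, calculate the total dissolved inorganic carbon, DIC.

[CO2*] = KH · pCO2 = 10^(−1.45) × 2800×10^-6 = 9.935×10^-5 mol/L
α₀ = 1/(1 + K1/[H⁺] + K1K2/[H⁺]²) = 1/(1 + 10^+1.26 + 10^-1.46) = 0.05200
DIC = [CO2*]/α₀ = 9.935×10^-5 / 0.05200 = 1.91 mmol/L

DIC = 1.91 mmol/L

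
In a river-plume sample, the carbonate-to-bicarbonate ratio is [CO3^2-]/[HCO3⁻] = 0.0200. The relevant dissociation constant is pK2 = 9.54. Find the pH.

From K2 = [H⁺][CO3^2-]/[HCO3⁻]:  pH = pK2 + log₁₀([CO3^2-]/[HCO3⁻])
log₁₀(0.0200) = -1.699
pH = 9.54 + (-1.699) = 7.84

pH = 7.84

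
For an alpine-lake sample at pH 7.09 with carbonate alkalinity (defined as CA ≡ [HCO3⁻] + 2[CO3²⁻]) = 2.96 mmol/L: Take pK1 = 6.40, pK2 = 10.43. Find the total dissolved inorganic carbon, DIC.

DIC = 3.56 mmol/L

CA = [HCO3⁻] + 2[CO3²⁻] = (α₁ + 2α₂)·DIC
At pH 7.09: [H⁺]/K1 = 10^-0.69 = 0.20417, K2/[H⁺] = 10^-3.34 = 0.00045709
α₁ = 1/(1 + 0.20417 + 0.00045709) = 1/1.2046 = 0.8301; α₂ = α₁·K2/[H⁺] = 0.0003794
α₁ + 2α₂ = 0.8309
DIC = CA / (α₁ + 2α₂) = 2.96 / 0.8309 = 3.56 mmol/L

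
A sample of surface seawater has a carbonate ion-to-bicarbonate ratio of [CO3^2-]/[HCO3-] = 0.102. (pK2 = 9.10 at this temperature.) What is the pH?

From K2 = [H⁺][CO3^2-]/[HCO3-]:  pH = pK2 + log₁₀([CO3^2-]/[HCO3-])
log₁₀(0.102) = -0.991
pH = 9.10 + (-0.991) = 8.11

pH = 8.11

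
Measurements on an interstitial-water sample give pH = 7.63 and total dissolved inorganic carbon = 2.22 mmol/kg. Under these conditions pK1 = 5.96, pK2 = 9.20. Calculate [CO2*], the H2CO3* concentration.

[CO2*] = 0.0453 mmol/kg

α₀ = 1 / (1 + K1/[H⁺] + K1K2/[H⁺]²) = 1 / (1 + 10^+1.67 + 10^+0.10)
   = 1 / (1 + 46.774 + 1.2589) = 1/49.032 = 0.02039
[CO2*] = α₀ × DIC = 0.02039 × 2.22 = 0.0453 mmol/kg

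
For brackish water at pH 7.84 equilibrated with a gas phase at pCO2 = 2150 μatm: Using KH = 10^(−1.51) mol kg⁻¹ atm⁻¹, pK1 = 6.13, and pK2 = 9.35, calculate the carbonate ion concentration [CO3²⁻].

[CO2*] = KH · pCO2 = 10^(−1.51) × 2150×10^-6 = 6.644×10^-5 mol/kg
α₀ = 1/(1 + K1/[H⁺] + K1K2/[H⁺]²) = 1/(1 + 10^+1.71 + 10^+0.20) = 0.01856
DIC = [CO2*]/α₀ = 6.644×10^-5 / 0.01856 = 3.579 mmol/kg
[CO3²⁻] = α₂·DIC; α₂ = 0.02942, so [CO3²⁻] = 0.02942 × 3.579 = 0.105 mmol/kg

[CO3²⁻] = 0.105 mmol/kg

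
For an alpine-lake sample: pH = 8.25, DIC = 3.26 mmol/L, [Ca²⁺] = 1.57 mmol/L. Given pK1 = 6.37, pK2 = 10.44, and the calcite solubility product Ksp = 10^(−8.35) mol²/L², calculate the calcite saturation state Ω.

Ω = 7.26

α₂ = 1 / (1 + [H⁺]/K2 + [H⁺]²/(K1K2)) = 1 / (1 + 10^+2.19 + 10^+0.31)
   = 1 / (1 + 154.88 + 2.0417) = 1/157.92 = 0.006332
[CO3²⁻] = α₂ × DIC = 0.006332 × 3.26 = 0.02064 mmol/L
Ksp = 10^(−8.35) = 4.467×10^-9
Ω = [Ca²⁺][CO3²⁻]/Ksp = (1.57×10^-3)(2.064×10^-5) / 4.467×10^-9 = 7.26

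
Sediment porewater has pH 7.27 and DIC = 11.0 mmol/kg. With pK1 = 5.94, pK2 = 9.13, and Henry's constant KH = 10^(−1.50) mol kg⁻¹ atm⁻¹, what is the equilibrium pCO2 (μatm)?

pCO2 = 1.53×10^4 μatm

α₀ = 1 / (1 + K1/[H⁺] + K1K2/[H⁺]²) = 1 / (1 + 10^+1.33 + 10^-0.53)
   = 1 / (1 + 21.380 + 0.29512) = 1/22.675 = 0.04410
[CO2*] = α₀ × DIC = 0.04410 × 11.0 = 0.4851 mmol/kg
pCO2 = [CO2*]/KH = 4.851×10^-4 / 3.162×10^-2 = 1.53×10^4 μatm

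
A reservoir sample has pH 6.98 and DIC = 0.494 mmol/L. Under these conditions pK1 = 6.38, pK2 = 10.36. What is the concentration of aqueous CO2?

α₀ = 1 / (1 + K1/[H⁺] + K1K2/[H⁺]²) = 1 / (1 + 10^+0.60 + 10^-2.78)
   = 1 / (1 + 3.9811 + 0.0016596) = 1/4.9827 = 0.2007
[CO2*] = α₀ × DIC = 0.2007 × 0.494 = 0.0991 mmol/L

[CO2*] = 0.0991 mmol/L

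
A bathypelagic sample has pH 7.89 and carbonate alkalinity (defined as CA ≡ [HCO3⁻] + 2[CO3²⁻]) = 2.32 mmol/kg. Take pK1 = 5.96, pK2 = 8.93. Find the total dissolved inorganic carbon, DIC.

DIC = 2.16 mmol/kg

CA = [HCO3⁻] + 2[CO3²⁻] = (α₁ + 2α₂)·DIC
At pH 7.89: [H⁺]/K1 = 10^-1.93 = 0.011749, K2/[H⁺] = 10^-1.04 = 0.091201
α₁ = 1/(1 + 0.011749 + 0.091201) = 1/1.1030 = 0.9067; α₂ = α₁·K2/[H⁺] = 0.08269
α₁ + 2α₂ = 1.0720
DIC = CA / (α₁ + 2α₂) = 2.32 / 1.0720 = 2.16 mmol/kg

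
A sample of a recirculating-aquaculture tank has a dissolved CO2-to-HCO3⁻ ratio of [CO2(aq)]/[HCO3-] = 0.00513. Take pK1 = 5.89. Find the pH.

pH = 8.18

From K1 = [H⁺][HCO3-]/[CO2(aq)]:  pH = pK1 − log₁₀([CO2(aq)]/[HCO3-])
log₁₀(0.00513) = -2.290
pH = 5.89 − (-2.290) = 8.18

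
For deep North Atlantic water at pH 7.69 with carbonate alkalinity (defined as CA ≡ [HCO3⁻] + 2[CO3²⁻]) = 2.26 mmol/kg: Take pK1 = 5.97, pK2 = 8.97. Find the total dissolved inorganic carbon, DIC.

CA = [HCO3⁻] + 2[CO3²⁻] = (α₁ + 2α₂)·DIC
At pH 7.69: [H⁺]/K1 = 10^-1.72 = 0.019055, K2/[H⁺] = 10^-1.28 = 0.052481
α₁ = 1/(1 + 0.019055 + 0.052481) = 1/1.0715 = 0.9332; α₂ = α₁·K2/[H⁺] = 0.04898
α₁ + 2α₂ = 1.0312
DIC = CA / (α₁ + 2α₂) = 2.26 / 1.0312 = 2.19 mmol/kg

DIC = 2.19 mmol/kg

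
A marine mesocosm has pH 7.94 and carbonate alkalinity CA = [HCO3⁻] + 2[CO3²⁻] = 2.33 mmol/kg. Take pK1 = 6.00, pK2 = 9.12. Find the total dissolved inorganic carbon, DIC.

CA = [HCO3⁻] + 2[CO3²⁻] = (α₁ + 2α₂)·DIC
At pH 7.94: [H⁺]/K1 = 10^-1.94 = 0.011482, K2/[H⁺] = 10^-1.18 = 0.066069
α₁ = 1/(1 + 0.011482 + 0.066069) = 1/1.0776 = 0.9280; α₂ = α₁·K2/[H⁺] = 0.06131
α₁ + 2α₂ = 1.0507
DIC = CA / (α₁ + 2α₂) = 2.33 / 1.0507 = 2.22 mmol/kg

DIC = 2.22 mmol/kg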